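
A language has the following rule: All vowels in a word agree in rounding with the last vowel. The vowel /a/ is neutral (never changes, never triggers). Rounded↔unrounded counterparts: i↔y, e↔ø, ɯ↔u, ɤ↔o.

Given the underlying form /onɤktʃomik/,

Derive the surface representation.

[ɤnɤktʃɤmik]

/o/ harmonizes with /i/ ([-round]) → [ɤ]
/o/ harmonizes with /i/ ([-round]) → [ɤ]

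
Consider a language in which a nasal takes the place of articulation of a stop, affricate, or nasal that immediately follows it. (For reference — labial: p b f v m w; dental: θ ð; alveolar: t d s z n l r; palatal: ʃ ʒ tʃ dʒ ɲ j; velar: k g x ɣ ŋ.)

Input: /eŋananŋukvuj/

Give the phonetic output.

/n/ before /ŋ/ (velar) → [ŋ]

[eŋanaŋŋukvuj]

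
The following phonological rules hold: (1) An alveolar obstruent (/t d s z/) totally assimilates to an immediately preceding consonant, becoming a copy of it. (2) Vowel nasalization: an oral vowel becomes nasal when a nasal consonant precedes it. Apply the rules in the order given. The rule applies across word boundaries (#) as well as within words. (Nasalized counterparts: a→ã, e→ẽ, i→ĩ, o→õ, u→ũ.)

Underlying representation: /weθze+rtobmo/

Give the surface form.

Rule 1: /z/ after /θ/ → [θ] (total assimilation)
Rule 1: /t/ after /r/ → [r] (total assimilation)
After rule 1: weθθe+rrobmo
Rule 2: /o/ after nasal /m/ → [õ]

[weθθe+rrobmõ]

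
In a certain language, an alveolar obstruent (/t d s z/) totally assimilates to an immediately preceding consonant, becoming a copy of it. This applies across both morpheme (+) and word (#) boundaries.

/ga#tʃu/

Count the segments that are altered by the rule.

0

No segment meets the rule's conditions.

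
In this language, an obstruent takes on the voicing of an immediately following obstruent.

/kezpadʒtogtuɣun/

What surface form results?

[kespatʃtoktuɣun]

/z/ before /p/ (voiceless) → [s]
/dʒ/ before /t/ (voiceless) → [tʃ]
/g/ before /t/ (voiceless) → [k]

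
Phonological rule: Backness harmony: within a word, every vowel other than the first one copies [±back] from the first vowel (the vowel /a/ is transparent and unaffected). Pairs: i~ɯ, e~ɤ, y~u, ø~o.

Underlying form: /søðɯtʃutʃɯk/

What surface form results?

/ɯ/ harmonizes with /ø/ ([-back]) → [i]
/u/ harmonizes with /ø/ ([-back]) → [y]
/ɯ/ harmonizes with /ø/ ([-back]) → [i]

[søðitʃytʃik]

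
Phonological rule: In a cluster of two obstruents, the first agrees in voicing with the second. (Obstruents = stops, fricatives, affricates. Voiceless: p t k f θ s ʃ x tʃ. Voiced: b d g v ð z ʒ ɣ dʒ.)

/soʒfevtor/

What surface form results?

/ʒ/ before /f/ (voiceless) → [ʃ]
/v/ before /t/ (voiceless) → [f]

[soʃfeftor]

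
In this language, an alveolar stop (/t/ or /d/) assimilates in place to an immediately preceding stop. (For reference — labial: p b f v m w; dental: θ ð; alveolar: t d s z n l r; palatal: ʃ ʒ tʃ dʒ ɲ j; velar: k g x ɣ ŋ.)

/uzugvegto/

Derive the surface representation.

[uzugvegko]

/t/ after /g/ (velar) → [k]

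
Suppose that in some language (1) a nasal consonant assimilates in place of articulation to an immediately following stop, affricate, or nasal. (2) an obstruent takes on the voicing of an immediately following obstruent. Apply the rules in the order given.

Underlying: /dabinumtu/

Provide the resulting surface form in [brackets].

Rule 1: /m/ before /t/ (alveolar) → [n]
After rule 1: dabinuntu
Rule 2: no segment meets the rule's conditions; no change.

[dabinuntu]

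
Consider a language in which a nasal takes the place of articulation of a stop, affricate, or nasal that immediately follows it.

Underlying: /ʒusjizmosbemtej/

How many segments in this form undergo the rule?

/m/ before /t/ (alveolar) → [n]
1 segment changes.

1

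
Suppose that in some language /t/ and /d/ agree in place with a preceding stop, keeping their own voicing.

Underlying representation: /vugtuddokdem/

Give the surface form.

/t/ after /g/ (velar) → [k]
/d/ after /k/ (velar) → [g]

[vugkuddokgem]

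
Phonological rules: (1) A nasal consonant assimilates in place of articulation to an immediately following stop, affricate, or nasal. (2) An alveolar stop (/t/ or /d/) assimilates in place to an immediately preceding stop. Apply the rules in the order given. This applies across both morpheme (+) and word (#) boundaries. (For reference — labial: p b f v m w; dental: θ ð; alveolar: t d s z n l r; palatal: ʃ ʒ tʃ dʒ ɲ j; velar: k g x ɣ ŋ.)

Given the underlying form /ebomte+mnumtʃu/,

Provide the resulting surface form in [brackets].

Rule 1: /m/ before /t/ (alveolar) → [n]
Rule 1: /m/ before /n/ (alveolar) → [n]
Rule 1: /m/ before /tʃ/ (palatal) → [ɲ]
After rule 1: ebonte+nnuɲtʃu
Rule 2: no segment meets the rule's conditions; no change.

[ebonte+nnuɲtʃu]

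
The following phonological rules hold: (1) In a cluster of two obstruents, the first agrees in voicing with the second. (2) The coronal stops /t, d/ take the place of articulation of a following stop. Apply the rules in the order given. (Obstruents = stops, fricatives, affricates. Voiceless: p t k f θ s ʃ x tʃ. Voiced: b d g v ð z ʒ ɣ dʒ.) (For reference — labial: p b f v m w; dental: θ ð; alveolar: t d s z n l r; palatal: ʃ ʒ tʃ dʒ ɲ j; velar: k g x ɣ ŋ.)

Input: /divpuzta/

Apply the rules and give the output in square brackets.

[difpusta]

Rule 1: /v/ before /p/ (voiceless) → [f]
Rule 1: /z/ before /t/ (voiceless) → [s]
After rule 1: difpusta
Rule 2: no segment meets the rule's conditions; no change.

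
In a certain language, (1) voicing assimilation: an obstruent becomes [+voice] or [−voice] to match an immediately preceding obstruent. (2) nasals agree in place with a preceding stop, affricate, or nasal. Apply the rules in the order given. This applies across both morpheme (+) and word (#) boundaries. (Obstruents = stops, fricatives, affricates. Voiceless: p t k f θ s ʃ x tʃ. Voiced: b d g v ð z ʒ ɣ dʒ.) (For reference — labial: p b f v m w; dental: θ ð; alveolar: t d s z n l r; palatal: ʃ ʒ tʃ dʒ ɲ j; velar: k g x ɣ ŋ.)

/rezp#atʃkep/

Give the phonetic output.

[rezb#atʃkep]

Rule 1: /p/ after /z/ (voiced) → [b]
After rule 1: rezb#atʃkep
Rule 2: no segment meets the rule's conditions; no change.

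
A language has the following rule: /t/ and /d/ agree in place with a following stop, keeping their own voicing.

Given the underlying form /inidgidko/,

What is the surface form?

[iniggigko]

/d/ before /g/ (velar) → [g]
/d/ before /k/ (velar) → [g]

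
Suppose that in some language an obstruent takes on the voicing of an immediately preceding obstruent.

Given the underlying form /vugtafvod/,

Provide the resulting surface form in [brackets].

[vugdaffod]

/t/ after /g/ (voiced) → [d]
/v/ after /f/ (voiceless) → [f]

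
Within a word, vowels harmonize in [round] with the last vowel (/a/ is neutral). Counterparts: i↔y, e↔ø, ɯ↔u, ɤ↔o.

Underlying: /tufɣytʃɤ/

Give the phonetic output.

/u/ harmonizes with /ɤ/ ([-round]) → [ɯ]
/y/ harmonizes with /ɤ/ ([-round]) → [i]

[tɯfɣitʃɤ]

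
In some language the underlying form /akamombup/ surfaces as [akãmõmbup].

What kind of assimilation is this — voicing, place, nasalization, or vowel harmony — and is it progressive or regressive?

/a/→[ã] /o/→[õ].
Each target copies a feature from the following segment, so the direction is regressive.

nasalization, regressive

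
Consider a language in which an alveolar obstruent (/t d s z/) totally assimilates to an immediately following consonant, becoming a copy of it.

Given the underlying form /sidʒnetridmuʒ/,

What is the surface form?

[sidʒnerrimmuʒ]

/t/ before /r/ → [r] (total assimilation)
/d/ before /m/ → [m] (total assimilation)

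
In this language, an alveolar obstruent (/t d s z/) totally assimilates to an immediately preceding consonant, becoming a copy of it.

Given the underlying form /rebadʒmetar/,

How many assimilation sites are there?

No segment meets the rule's conditions.

0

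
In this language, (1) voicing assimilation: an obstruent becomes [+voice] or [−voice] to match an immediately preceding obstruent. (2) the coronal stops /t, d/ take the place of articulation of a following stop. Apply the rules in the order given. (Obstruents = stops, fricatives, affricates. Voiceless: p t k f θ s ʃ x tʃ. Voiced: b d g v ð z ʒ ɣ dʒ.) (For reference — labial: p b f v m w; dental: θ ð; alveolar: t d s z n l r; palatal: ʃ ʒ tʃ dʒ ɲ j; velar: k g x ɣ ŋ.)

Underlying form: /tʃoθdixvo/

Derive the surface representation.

Rule 1: /d/ after /θ/ (voiceless) → [t]
Rule 1: /v/ after /x/ (voiceless) → [f]
After rule 1: tʃoθtixfo
Rule 2: no segment meets the rule's conditions; no change.

[tʃoθtixfo]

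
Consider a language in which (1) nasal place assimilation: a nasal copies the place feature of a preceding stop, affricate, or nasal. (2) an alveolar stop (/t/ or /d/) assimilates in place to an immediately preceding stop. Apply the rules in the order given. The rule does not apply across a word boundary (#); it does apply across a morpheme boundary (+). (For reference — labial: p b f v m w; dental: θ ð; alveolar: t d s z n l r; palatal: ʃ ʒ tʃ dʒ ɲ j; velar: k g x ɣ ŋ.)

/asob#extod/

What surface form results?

Rule 1: no segment meets the rule's conditions; no change.
After rule 1: asob#extod
Rule 2: no segment meets the rule's conditions; no change.

[asob#extod]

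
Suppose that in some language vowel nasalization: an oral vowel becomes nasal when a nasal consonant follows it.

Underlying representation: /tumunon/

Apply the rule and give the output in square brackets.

/u/ before nasal /m/ → [ũ]
/u/ before nasal /n/ → [ũ]
/o/ before nasal /n/ → [õ]

[tũmũnõn]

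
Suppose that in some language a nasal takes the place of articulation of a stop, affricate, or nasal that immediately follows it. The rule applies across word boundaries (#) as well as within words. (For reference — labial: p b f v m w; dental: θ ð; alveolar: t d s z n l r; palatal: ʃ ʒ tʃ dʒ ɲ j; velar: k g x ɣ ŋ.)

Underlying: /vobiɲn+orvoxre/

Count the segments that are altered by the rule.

1

/ɲ/ before /n/ (alveolar) → [n]
1 segment changes.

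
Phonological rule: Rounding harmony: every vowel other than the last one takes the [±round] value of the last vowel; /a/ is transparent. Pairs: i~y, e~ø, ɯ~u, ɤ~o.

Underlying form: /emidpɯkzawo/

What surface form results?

/e/ harmonizes with /o/ ([+round]) → [ø]
/i/ harmonizes with /o/ ([+round]) → [y]
/ɯ/ harmonizes with /o/ ([+round]) → [u]

[ømydpukzawo]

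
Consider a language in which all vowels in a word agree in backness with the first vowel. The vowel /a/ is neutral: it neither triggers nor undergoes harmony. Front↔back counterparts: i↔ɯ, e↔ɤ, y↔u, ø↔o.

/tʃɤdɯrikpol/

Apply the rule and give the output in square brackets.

/i/ harmonizes with /ɤ/ ([+back]) → [ɯ]

[tʃɤdɯrɯkpol]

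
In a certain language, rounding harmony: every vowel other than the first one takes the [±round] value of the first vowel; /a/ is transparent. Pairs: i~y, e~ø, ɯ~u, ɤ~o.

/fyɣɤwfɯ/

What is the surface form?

/ɤ/ harmonizes with /y/ ([+round]) → [o]
/ɯ/ harmonizes with /y/ ([+round]) → [u]

[fyɣowfu]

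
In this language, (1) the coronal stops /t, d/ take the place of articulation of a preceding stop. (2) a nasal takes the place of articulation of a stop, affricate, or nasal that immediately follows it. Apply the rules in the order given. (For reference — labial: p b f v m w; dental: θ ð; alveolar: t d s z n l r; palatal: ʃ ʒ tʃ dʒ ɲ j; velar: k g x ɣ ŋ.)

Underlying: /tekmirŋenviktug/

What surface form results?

Rule 1: /t/ after /k/ (velar) → [k]
After rule 1: tekmirŋenvikkug
Rule 2: no segment meets the rule's conditions; no change.

[tekmirŋenvikkug]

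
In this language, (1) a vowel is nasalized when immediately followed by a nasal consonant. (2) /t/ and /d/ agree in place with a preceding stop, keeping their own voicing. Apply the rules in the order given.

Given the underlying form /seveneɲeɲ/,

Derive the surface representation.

Rule 1: /e/ before nasal /n/ → [ẽ]
Rule 1: /e/ before nasal /ɲ/ → [ẽ]
Rule 1: /e/ before nasal /ɲ/ → [ẽ]
After rule 1: sevẽnẽɲẽɲ
Rule 2: no segment meets the rule's conditions; no change.

[sevẽnẽɲẽɲ]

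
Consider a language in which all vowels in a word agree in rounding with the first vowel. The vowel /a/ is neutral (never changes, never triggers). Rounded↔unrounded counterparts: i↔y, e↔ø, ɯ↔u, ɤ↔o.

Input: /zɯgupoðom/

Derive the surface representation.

[zɯgɯpɤðɤm]

/u/ harmonizes with /ɯ/ ([-round]) → [ɯ]
/o/ harmonizes with /ɯ/ ([-round]) → [ɤ]
/o/ harmonizes with /ɯ/ ([-round]) → [ɤ]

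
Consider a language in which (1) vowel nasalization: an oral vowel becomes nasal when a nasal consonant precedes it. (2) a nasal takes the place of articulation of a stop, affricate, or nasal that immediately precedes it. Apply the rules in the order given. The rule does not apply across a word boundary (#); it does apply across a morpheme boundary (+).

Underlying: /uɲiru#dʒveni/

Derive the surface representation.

Rule 1: /i/ after nasal /ɲ/ → [ĩ]
Rule 1: /i/ after nasal /n/ → [ĩ]
After rule 1: uɲĩru#dʒvenĩ
Rule 2: no segment meets the rule's conditions; no change.

[uɲĩru#dʒvenĩ]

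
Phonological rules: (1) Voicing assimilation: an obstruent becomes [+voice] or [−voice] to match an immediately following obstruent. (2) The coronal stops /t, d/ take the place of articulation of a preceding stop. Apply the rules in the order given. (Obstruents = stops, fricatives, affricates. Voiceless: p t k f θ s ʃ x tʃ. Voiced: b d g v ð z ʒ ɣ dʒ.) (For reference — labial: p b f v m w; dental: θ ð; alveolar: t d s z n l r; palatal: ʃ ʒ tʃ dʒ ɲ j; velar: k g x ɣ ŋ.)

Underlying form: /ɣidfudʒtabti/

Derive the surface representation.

[ɣitfutʃtappi]

Rule 1: /d/ before /f/ (voiceless) → [t]
Rule 1: /dʒ/ before /t/ (voiceless) → [tʃ]
Rule 1: /b/ before /t/ (voiceless) → [p]
After rule 1: ɣitfutʃtapti
Rule 2: /t/ after /p/ (labial) → [p]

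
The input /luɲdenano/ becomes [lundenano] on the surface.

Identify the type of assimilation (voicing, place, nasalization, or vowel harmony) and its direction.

place assimilation, regressive

/ɲ/→[n].
Each target copies a feature from the following segment, so the direction is regressive.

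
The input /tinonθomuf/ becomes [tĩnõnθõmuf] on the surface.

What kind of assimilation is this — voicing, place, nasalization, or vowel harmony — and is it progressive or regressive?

/i/→[ĩ] /o/→[õ] /o/→[õ].
Each target copies a feature from the following segment, so the direction is regressive.

nasalization, regressive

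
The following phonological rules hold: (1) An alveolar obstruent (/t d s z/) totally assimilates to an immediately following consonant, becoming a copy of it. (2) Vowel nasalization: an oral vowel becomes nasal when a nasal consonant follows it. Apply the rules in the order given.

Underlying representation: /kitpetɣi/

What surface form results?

[kippeɣɣi]

Rule 1: /t/ before /p/ → [p] (total assimilation)
Rule 1: /t/ before /ɣ/ → [ɣ] (total assimilation)
After rule 1: kippeɣɣi
Rule 2: no segment meets the rule's conditions; no change.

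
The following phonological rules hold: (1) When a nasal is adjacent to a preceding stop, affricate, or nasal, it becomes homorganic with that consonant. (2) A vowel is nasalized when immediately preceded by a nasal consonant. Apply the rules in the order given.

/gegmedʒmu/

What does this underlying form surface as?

Rule 1: /m/ after /g/ (velar) → [ŋ]
Rule 1: /m/ after /dʒ/ (palatal) → [ɲ]
After rule 1: gegŋedʒɲu
Rule 2: /e/ after nasal /ŋ/ → [ẽ]
Rule 2: /u/ after nasal /ɲ/ → [ũ]

[gegŋẽdʒɲũ]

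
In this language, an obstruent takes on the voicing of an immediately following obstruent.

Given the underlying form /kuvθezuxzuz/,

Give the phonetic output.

/v/ before /θ/ (voiceless) → [f]
/x/ before /z/ (voiced) → [ɣ]

[kufθezuɣzuz]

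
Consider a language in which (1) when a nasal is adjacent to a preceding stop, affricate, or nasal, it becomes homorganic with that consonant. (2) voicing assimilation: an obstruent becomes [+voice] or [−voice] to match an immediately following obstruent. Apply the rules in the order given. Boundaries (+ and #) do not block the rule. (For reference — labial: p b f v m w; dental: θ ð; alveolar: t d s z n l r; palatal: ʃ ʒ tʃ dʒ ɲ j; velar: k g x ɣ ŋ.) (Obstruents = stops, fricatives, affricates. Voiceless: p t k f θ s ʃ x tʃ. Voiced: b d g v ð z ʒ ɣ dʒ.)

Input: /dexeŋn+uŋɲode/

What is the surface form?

Rule 1: /n/ after /ŋ/ (velar) → [ŋ]
Rule 1: /ɲ/ after /ŋ/ (velar) → [ŋ]
After rule 1: dexeŋŋ+uŋŋode
Rule 2: no segment meets the rule's conditions; no change.

[dexeŋŋ+uŋŋode]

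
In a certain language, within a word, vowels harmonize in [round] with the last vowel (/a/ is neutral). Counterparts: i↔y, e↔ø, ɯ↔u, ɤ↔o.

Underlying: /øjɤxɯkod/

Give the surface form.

[øjoxukod]

/ɤ/ harmonizes with /o/ ([+round]) → [o]
/ɯ/ harmonizes with /o/ ([+round]) → [u]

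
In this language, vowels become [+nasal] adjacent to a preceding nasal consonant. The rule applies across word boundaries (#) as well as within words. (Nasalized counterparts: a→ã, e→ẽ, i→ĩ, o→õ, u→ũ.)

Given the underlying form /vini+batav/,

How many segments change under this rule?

1

/i/ after nasal /n/ → [ĩ]
1 segment changes.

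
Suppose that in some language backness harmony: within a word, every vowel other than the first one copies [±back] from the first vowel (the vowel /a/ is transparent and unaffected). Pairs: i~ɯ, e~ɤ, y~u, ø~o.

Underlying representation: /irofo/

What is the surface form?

/o/ harmonizes with /i/ ([-back]) → [ø]
/o/ harmonizes with /i/ ([-back]) → [ø]

[irøfø]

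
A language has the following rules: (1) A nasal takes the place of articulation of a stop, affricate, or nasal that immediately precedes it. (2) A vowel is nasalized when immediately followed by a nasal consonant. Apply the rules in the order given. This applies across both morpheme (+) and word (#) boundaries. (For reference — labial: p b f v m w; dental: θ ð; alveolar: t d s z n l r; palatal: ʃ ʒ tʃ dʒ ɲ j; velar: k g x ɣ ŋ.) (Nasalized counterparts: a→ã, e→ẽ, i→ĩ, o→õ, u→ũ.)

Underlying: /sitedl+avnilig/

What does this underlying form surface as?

[sitedl+avnilig]

Rule 1: no segment meets the rule's conditions; no change.
After rule 1: sitedl+avnilig
Rule 2: no segment meets the rule's conditions; no change.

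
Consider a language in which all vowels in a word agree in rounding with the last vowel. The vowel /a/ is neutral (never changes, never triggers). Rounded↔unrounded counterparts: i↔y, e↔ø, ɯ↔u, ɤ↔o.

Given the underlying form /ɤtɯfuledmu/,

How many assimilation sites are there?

3

/ɤ/ harmonizes with /u/ ([+round]) → [o]
/ɯ/ harmonizes with /u/ ([+round]) → [u]
/e/ harmonizes with /u/ ([+round]) → [ø]
3 segments change.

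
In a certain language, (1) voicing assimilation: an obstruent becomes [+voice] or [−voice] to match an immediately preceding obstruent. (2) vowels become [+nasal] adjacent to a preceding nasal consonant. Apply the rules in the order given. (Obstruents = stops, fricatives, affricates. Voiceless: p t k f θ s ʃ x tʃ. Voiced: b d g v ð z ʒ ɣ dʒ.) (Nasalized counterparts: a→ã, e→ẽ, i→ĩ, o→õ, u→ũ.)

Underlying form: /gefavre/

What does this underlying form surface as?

Rule 1: no segment meets the rule's conditions; no change.
After rule 1: gefavre
Rule 2: no segment meets the rule's conditions; no change.

[gefavre]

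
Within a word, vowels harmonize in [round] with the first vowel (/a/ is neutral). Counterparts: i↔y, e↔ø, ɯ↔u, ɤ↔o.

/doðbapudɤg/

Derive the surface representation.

[doðbapudog]

/ɤ/ harmonizes with /o/ ([+round]) → [o]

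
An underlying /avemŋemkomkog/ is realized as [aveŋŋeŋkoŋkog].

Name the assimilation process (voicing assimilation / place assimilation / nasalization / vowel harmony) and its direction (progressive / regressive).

/m/→[ŋ] /m/→[ŋ] /m/→[ŋ].
Each target copies a feature from the following segment, so the direction is regressive.

place assimilation, regressive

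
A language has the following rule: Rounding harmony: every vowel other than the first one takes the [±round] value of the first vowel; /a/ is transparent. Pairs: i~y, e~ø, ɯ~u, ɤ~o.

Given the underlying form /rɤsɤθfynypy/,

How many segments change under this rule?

/y/ harmonizes with /ɤ/ ([-round]) → [i]
/y/ harmonizes with /ɤ/ ([-round]) → [i]
/y/ harmonizes with /ɤ/ ([-round]) → [i]
3 segments change.

3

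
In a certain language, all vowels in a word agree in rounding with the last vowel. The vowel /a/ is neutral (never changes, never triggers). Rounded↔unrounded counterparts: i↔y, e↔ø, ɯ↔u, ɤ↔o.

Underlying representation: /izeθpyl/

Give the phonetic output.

[yzøθpyl]

/i/ harmonizes with /y/ ([+round]) → [y]
/e/ harmonizes with /y/ ([+round]) → [ø]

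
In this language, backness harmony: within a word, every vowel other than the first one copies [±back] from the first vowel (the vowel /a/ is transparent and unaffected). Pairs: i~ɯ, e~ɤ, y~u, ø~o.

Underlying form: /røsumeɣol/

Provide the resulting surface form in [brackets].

[røsymeɣøl]

/u/ harmonizes with /ø/ ([-back]) → [y]
/o/ harmonizes with /ø/ ([-back]) → [ø]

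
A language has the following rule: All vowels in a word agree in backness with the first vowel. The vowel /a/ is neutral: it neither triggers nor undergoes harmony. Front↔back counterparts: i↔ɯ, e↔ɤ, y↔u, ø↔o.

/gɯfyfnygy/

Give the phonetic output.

/y/ harmonizes with /ɯ/ ([+back]) → [u]
/y/ harmonizes with /ɯ/ ([+back]) → [u]
/y/ harmonizes with /ɯ/ ([+back]) → [u]

[gɯfufnugu]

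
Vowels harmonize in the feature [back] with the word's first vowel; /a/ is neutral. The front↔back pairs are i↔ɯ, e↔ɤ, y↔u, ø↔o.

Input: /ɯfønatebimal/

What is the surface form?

/ø/ harmonizes with /ɯ/ ([+back]) → [o]
/e/ harmonizes with /ɯ/ ([+back]) → [ɤ]
/i/ harmonizes with /ɯ/ ([+back]) → [ɯ]

[ɯfonatɤbɯmal]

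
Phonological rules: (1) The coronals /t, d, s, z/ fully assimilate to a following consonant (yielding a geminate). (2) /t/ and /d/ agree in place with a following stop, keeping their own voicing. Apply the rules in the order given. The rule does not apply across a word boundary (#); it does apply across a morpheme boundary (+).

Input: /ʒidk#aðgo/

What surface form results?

Rule 1: /d/ before /k/ → [k] (total assimilation)
After rule 1: ʒikk#aðgo
Rule 2: no segment meets the rule's conditions; no change.

[ʒikk#aðgo]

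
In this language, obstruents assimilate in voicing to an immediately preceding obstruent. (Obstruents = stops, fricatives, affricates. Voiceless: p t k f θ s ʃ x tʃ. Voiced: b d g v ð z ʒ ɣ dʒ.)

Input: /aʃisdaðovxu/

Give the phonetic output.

/d/ after /s/ (voiceless) → [t]
/x/ after /v/ (voiced) → [ɣ]

[aʃistaðovɣu]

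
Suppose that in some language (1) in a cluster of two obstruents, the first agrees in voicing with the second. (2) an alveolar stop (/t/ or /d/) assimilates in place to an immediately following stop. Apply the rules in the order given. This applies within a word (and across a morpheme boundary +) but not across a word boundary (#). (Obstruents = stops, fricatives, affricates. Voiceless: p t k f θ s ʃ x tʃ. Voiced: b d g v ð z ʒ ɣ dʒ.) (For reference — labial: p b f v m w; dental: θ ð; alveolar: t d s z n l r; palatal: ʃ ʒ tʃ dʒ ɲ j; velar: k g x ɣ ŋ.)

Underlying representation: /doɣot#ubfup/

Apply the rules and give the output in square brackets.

[doɣot#upfup]

Rule 1: /b/ before /f/ (voiceless) → [p]
After rule 1: doɣot#upfup
Rule 2: no segment meets the rule's conditions; no change.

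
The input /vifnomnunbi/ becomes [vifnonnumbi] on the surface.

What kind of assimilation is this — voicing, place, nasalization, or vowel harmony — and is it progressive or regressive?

place assimilation, regressive

/m/→[n] /n/→[m].
Each target copies a feature from the following segment, so the direction is regressive.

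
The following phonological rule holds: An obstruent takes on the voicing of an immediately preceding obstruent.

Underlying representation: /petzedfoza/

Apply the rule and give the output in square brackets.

[petsedvoza]

/z/ after /t/ (voiceless) → [s]
/f/ after /d/ (voiced) → [v]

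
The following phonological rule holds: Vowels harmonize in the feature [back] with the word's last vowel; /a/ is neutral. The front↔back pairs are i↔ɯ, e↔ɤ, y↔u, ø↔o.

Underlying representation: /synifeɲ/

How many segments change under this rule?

No segment meets the rule's conditions.

0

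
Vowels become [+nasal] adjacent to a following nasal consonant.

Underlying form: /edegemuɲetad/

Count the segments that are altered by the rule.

/e/ before nasal /m/ → [ẽ]
/u/ before nasal /ɲ/ → [ũ]
2 segments change.

2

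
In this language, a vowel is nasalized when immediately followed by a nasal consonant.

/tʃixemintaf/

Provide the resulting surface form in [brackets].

[tʃixẽmĩntaf]

/e/ before nasal /m/ → [ẽ]
/i/ before nasal /n/ → [ĩ]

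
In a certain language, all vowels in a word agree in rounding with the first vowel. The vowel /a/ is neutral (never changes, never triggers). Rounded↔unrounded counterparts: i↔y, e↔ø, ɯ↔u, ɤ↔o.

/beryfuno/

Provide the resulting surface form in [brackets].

/y/ harmonizes with /e/ ([-round]) → [i]
/u/ harmonizes with /e/ ([-round]) → [ɯ]
/o/ harmonizes with /e/ ([-round]) → [ɤ]

[berifɯnɤ]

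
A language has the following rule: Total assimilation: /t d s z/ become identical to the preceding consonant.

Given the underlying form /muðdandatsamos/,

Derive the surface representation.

[muððannattamos]

/d/ after /ð/ → [ð] (total assimilation)
/d/ after /n/ → [n] (total assimilation)
/s/ after /t/ → [t] (total assimilation)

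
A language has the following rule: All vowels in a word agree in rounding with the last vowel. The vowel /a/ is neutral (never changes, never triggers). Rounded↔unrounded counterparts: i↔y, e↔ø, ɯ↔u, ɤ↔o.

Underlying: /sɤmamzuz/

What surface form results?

/ɤ/ harmonizes with /u/ ([+round]) → [o]

[somamzuz]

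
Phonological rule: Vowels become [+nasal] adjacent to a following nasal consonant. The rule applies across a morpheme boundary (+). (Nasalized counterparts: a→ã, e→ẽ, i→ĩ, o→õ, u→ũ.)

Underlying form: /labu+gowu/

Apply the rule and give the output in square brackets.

no segment meets the rule's conditions; no change.

[labu+gowu]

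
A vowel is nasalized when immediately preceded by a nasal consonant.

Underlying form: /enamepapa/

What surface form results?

[enãmẽpapa]

/a/ after nasal /n/ → [ã]
/e/ after nasal /m/ → [ẽ]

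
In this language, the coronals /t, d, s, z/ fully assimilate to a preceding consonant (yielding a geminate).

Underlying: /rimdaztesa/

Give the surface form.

[rimmazzesa]

/d/ after /m/ → [m] (total assimilation)
/t/ after /z/ → [z] (total assimilation)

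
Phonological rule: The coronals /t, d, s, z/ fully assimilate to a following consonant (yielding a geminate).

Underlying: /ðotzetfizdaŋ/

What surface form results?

[ðozzeffiddaŋ]

/t/ before /z/ → [z] (total assimilation)
/t/ before /f/ → [f] (total assimilation)
/z/ before /d/ → [d] (total assimilation)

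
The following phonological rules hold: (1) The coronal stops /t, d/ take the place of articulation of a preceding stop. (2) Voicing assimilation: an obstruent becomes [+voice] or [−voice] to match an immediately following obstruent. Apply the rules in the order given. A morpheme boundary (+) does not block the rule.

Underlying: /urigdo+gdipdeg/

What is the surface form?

Rule 1: /d/ after /g/ (velar) → [g]
Rule 1: /d/ after /g/ (velar) → [g]
Rule 1: /d/ after /p/ (labial) → [b]
After rule 1: uriggo+ggipbeg
Rule 2: /p/ before /b/ (voiced) → [b]

[uriggo+ggibbeg]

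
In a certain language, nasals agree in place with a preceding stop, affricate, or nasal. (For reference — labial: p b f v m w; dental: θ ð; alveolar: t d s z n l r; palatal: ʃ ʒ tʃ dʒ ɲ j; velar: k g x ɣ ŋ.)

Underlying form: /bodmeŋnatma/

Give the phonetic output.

/m/ after /d/ (alveolar) → [n]
/n/ after /ŋ/ (velar) → [ŋ]
/m/ after /t/ (alveolar) → [n]

[bodneŋŋatna]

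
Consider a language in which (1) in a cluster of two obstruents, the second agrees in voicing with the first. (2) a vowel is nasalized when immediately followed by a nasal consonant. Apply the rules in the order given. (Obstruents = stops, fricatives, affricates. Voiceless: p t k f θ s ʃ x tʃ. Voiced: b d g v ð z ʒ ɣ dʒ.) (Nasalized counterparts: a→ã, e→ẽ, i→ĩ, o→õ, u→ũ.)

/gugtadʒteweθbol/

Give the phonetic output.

Rule 1: /t/ after /g/ (voiced) → [d]
Rule 1: /t/ after /dʒ/ (voiced) → [d]
Rule 1: /b/ after /θ/ (voiceless) → [p]
After rule 1: gugdadʒdeweθpol
Rule 2: no segment meets the rule's conditions; no change.

[gugdadʒdeweθpol]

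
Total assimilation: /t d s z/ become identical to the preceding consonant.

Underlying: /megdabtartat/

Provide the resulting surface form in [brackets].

/d/ after /g/ → [g] (total assimilation)
/t/ after /b/ → [b] (total assimilation)
/t/ after /r/ → [r] (total assimilation)

[meggabbarrat]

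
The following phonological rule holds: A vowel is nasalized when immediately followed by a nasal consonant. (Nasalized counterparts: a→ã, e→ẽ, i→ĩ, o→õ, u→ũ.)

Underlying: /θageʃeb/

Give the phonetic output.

[θageʃeb]

no segment meets the rule's conditions; no change.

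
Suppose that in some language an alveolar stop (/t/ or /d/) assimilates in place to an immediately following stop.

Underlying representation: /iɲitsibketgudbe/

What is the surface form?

[iɲitsibkekgubbe]

/t/ before /g/ (velar) → [k]
/d/ before /b/ (labial) → [b]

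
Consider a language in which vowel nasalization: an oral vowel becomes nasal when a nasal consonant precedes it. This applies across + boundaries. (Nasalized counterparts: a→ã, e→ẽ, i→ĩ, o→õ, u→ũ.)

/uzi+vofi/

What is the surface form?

no segment meets the rule's conditions; no change.

[uzi+vofi]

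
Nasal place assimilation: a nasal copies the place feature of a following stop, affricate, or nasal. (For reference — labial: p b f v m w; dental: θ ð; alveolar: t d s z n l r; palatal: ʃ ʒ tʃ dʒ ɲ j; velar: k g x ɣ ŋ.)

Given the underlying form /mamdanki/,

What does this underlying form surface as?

[mandaŋki]

/m/ before /d/ (alveolar) → [n]
/n/ before /k/ (velar) → [ŋ]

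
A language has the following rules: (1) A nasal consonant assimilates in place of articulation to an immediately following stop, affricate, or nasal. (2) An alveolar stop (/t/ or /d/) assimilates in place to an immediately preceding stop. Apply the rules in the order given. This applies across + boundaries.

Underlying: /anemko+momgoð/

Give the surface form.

[aneŋko+moŋgoð]

Rule 1: /m/ before /k/ (velar) → [ŋ]
Rule 1: /m/ before /g/ (velar) → [ŋ]
After rule 1: aneŋko+moŋgoð
Rule 2: no segment meets the rule's conditions; no change.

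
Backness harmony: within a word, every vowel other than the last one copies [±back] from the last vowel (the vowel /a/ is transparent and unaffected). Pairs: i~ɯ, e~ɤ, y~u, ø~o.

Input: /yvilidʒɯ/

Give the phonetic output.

[uvɯlɯdʒɯ]

/y/ harmonizes with /ɯ/ ([+back]) → [u]
/i/ harmonizes with /ɯ/ ([+back]) → [ɯ]
/i/ harmonizes with /ɯ/ ([+back]) → [ɯ]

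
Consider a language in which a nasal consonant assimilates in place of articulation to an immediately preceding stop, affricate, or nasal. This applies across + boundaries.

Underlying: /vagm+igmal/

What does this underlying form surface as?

/m/ after /g/ (velar) → [ŋ]
/m/ after /g/ (velar) → [ŋ]

[vagŋ+igŋal]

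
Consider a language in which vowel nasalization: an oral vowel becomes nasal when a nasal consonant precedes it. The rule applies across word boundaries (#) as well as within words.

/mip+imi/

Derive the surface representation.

/i/ after nasal /m/ → [ĩ]
/i/ after nasal /m/ → [ĩ]

[mĩp+imĩ]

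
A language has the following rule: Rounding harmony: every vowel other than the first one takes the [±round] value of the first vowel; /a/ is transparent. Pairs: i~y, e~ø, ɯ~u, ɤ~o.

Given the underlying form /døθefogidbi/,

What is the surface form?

/e/ harmonizes with /ø/ ([+round]) → [ø]
/i/ harmonizes with /ø/ ([+round]) → [y]
/i/ harmonizes with /ø/ ([+round]) → [y]

[døθøfogydby]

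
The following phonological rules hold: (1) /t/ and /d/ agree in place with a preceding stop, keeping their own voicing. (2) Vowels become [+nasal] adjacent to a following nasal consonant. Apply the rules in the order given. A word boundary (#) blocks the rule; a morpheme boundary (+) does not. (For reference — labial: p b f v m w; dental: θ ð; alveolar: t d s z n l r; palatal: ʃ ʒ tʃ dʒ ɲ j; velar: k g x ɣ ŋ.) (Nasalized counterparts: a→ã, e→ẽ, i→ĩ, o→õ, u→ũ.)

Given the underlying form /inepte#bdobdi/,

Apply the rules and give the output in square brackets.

Rule 1: /t/ after /p/ (labial) → [p]
Rule 1: /d/ after /b/ (labial) → [b]
Rule 1: /d/ after /b/ (labial) → [b]
After rule 1: ineppe#bbobbi
Rule 2: /i/ before nasal /n/ → [ĩ]

[ĩneppe#bbobbi]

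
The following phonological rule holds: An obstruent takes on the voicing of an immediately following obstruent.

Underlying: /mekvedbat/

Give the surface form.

[megvedbat]

/k/ before /v/ (voiced) → [g]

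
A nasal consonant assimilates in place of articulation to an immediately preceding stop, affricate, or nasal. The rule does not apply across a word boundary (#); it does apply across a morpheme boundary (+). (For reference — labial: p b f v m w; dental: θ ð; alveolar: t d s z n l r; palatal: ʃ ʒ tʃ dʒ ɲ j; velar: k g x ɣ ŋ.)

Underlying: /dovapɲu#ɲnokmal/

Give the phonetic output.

[dovapmu#ɲɲokŋal]

/ɲ/ after /p/ (labial) → [m]
/n/ after /ɲ/ (palatal) → [ɲ]
/m/ after /k/ (velar) → [ŋ]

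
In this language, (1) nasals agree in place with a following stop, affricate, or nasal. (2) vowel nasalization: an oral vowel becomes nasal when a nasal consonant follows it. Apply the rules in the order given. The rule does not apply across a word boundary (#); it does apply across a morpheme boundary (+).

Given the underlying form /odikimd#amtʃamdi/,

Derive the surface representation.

Rule 1: /m/ before /d/ (alveolar) → [n]
Rule 1: /m/ before /tʃ/ (palatal) → [ɲ]
Rule 1: /m/ before /d/ (alveolar) → [n]
After rule 1: odikind#aɲtʃandi
Rule 2: /i/ before nasal /n/ → [ĩ]
Rule 2: /a/ before nasal /ɲ/ → [ã]
Rule 2: /a/ before nasal /n/ → [ã]

[odikĩnd#ãɲtʃãndi]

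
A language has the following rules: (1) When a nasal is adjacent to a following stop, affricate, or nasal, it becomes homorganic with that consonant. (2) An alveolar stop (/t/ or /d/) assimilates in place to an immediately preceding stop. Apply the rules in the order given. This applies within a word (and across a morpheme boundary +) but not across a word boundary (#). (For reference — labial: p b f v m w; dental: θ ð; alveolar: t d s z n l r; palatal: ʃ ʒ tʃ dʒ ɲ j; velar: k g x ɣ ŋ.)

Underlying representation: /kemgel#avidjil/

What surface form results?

Rule 1: /m/ before /g/ (velar) → [ŋ]
After rule 1: keŋgel#avidjil
Rule 2: no segment meets the rule's conditions; no change.

[keŋgel#avidjil]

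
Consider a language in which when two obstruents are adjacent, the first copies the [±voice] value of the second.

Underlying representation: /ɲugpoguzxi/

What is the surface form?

[ɲukpogusxi]

/g/ before /p/ (voiceless) → [k]
/z/ before /x/ (voiceless) → [s]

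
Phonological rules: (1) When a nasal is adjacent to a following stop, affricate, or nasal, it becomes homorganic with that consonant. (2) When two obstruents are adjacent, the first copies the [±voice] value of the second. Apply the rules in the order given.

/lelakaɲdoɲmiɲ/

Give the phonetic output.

[lelakandommiɲ]

Rule 1: /ɲ/ before /d/ (alveolar) → [n]
Rule 1: /ɲ/ before /m/ (labial) → [m]
After rule 1: lelakandommiɲ
Rule 2: no segment meets the rule's conditions; no change.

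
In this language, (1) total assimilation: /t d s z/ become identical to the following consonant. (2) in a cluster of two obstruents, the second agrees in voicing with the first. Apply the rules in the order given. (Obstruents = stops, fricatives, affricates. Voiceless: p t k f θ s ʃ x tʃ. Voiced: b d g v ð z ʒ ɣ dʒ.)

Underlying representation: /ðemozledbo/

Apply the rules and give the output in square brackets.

Rule 1: /z/ before /l/ → [l] (total assimilation)
Rule 1: /d/ before /b/ → [b] (total assimilation)
After rule 1: ðemollebbo
Rule 2: no segment meets the rule's conditions; no change.

[ðemollebbo]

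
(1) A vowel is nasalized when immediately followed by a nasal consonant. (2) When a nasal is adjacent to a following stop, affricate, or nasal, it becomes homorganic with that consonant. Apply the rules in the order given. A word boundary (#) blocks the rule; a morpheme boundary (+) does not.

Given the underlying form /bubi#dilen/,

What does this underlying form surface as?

Rule 1: /e/ before nasal /n/ → [ẽ]
After rule 1: bubi#dilẽn
Rule 2: no segment meets the rule's conditions; no change.

[bubi#dilẽn]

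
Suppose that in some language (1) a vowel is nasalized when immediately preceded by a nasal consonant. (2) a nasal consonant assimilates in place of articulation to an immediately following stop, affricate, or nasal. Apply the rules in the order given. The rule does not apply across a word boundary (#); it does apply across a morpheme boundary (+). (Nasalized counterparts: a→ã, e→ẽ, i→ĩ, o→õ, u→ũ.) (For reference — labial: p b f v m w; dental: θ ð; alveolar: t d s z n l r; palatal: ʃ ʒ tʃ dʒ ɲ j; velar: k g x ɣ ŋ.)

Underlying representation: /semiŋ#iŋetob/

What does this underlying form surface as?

Rule 1: /i/ after nasal /m/ → [ĩ]
Rule 1: /e/ after nasal /ŋ/ → [ẽ]
After rule 1: semĩŋ#iŋẽtob
Rule 2: no segment meets the rule's conditions; no change.

[semĩŋ#iŋẽtob]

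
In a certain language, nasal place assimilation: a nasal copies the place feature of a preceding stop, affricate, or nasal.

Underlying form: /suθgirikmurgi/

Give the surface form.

[suθgirikŋurgi]

/m/ after /k/ (velar) → [ŋ]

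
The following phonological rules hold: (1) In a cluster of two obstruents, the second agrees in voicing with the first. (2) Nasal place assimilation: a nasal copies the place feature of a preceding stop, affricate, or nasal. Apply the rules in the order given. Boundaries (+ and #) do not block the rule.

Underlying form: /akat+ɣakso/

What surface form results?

[akat+xakso]

Rule 1: /ɣ/ after /t/ (voiceless) → [x]
After rule 1: akat+xakso
Rule 2: no segment meets the rule's conditions; no change.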